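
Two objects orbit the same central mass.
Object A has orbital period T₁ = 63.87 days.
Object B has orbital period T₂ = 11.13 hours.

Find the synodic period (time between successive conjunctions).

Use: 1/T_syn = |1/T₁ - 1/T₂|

Convert to SI: T₁ = 63.87 days = 5.51837e+06 s; T₂ = 11.13 hours = 40068 s.
T_syn = |T₁ · T₂ / (T₁ − T₂)|.
T_syn = |5.51837e+06 · 40068 / (5.51837e+06 − 40068)| s ≈ 4.036e+04 s = 11.21 hours.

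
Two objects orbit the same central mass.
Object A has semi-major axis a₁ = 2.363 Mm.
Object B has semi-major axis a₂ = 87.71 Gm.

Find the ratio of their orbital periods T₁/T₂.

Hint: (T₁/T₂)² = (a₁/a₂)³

Convert to SI: a₁ = 2.363 Mm = 2.363e+06 m; a₂ = 87.71 Gm = 8.771e+10 m.
From Kepler's third law, (T₁/T₂)² = (a₁/a₂)³, so T₁/T₂ = (a₁/a₂)^(3/2).
a₁/a₂ = 2.363e+06 / 8.771e+10 = 2.69411e-05.
T₁/T₂ = (2.69411e-05)^(3/2) ≈ 1.398e-07.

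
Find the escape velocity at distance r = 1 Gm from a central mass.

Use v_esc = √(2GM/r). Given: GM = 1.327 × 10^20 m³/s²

Convert to SI: r = 1 Gm = 1e+09 m.
Escape velocity comes from setting total energy to zero: ½v² − GM/r = 0 ⇒ v_esc = √(2GM / r).
v_esc = √(2 · 1.327e+20 / 1e+09) m/s ≈ 5.152e+05 m/s = 515.2 km/s.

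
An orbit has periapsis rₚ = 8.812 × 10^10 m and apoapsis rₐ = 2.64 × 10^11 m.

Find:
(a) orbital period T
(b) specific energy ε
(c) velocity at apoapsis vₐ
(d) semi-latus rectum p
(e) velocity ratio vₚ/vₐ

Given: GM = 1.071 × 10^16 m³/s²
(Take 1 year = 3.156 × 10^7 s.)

(a) With a = (rₚ + rₐ)/2 = 1.7606e+11 m, T = 2π √(a³/GM) = 2π √((1.7606e+11)³/1.071e+16) s ≈ 4.485e+09 s
(b) With a = (rₚ + rₐ)/2 = 1.7606e+11 m, ε = −GM/(2a) = −1.071e+16/(2 · 1.7606e+11) J/kg ≈ -3.042e+04 J/kg
(c) With a = (rₚ + rₐ)/2 = 1.7606e+11 m, vₐ = √(GM (2/rₐ − 1/a)) = √(1.071e+16 · (2/2.64e+11 − 1/1.7606e+11)) m/s ≈ 142.5 m/s
(d) From a = (rₚ + rₐ)/2 = 1.7606e+11 m and e = (rₐ − rₚ)/(rₐ + rₚ) = 0.499489, p = a(1 − e²) = 1.7606e+11 · (1 − (0.499489)²) ≈ 1.321e+11 m
(e) Conservation of angular momentum (rₚvₚ = rₐvₐ) gives vₚ/vₐ = rₐ/rₚ = 2.64e+11/8.812e+10 ≈ 2.996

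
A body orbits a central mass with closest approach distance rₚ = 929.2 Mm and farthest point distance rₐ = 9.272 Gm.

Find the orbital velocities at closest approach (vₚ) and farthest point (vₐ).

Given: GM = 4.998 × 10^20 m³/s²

Convert to SI: rₚ = 929.2 Mm = 9.292e+08 m; rₐ = 9.272 Gm = 9.272e+09 m.
Use the vis-viva equation v² = GM(2/r − 1/a) with a = (rₚ + rₐ)/2 = (9.292e+08 + 9.272e+09)/2 = 5.1006e+09 m.
vₚ = √(GM · (2/rₚ − 1/a)) = √(4.998e+20 · (2/9.292e+08 − 1/5.1006e+09)) m/s ≈ 9.888e+05 m/s = 988.8 km/s.
vₐ = √(GM · (2/rₐ − 1/a)) = √(4.998e+20 · (2/9.272e+09 − 1/5.1006e+09)) m/s ≈ 9.91e+04 m/s = 99.1 km/s.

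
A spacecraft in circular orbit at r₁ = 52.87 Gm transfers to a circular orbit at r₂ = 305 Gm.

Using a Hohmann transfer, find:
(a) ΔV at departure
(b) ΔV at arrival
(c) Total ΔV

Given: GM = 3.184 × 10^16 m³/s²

Convert to SI: r₁ = 52.87 Gm = 5.287e+10 m; r₂ = 305 Gm = 3.05e+11 m.
Transfer semi-major axis: a_t = (r₁ + r₂)/2 = (5.287e+10 + 3.05e+11)/2 = 1.78935e+11 m.
Circular speeds: v₁ = √(GM/r₁) = 776.036 m/s, v₂ = √(GM/r₂) = 323.1 m/s.
Transfer speeds (vis-viva v² = GM(2/r − 1/a_t)): v₁ᵗ = 1013.17 m/s, v₂ᵗ = 175.628 m/s.
(a) ΔV₁ = |v₁ᵗ − v₁| ≈ 237.1 m/s = 237.1 m/s.
(b) ΔV₂ = |v₂ − v₂ᵗ| ≈ 147.5 m/s = 147.5 m/s.
(c) ΔV_total = ΔV₁ + ΔV₂ ≈ 384.6 m/s = 384.6 m/s.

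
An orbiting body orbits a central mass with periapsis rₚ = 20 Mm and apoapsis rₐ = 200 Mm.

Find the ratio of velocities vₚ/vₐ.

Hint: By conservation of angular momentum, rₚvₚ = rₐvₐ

Convert to SI: rₚ = 20 Mm = 2e+07 m; rₐ = 200 Mm = 2e+08 m.
Conservation of angular momentum gives rₚvₚ = rₐvₐ, so vₚ/vₐ = rₐ/rₚ.
vₚ/vₐ = 2e+08 / 2e+07 ≈ 10.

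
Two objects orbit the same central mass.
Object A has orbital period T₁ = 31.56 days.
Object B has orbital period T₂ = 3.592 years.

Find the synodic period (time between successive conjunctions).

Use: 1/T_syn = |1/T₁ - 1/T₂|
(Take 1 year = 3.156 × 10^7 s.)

Convert to SI: T₁ = 31.56 days = 2.72678e+06 s; T₂ = 3.592 years = 1.13364e+08 s.
T_syn = |T₁ · T₂ / (T₁ − T₂)|.
T_syn = |2.72678e+06 · 1.13364e+08 / (2.72678e+06 − 1.13364e+08)| s ≈ 2.794e+06 s = 32.34 days.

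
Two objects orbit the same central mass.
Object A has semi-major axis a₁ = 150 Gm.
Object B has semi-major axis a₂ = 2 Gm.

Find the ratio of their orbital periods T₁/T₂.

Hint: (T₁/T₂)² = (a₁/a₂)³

Convert to SI: a₁ = 150 Gm = 1.5e+11 m; a₂ = 2 Gm = 2e+09 m.
From Kepler's third law, (T₁/T₂)² = (a₁/a₂)³, so T₁/T₂ = (a₁/a₂)^(3/2).
a₁/a₂ = 1.5e+11 / 2e+09 = 75.
T₁/T₂ = (75)^(3/2) ≈ 649.5.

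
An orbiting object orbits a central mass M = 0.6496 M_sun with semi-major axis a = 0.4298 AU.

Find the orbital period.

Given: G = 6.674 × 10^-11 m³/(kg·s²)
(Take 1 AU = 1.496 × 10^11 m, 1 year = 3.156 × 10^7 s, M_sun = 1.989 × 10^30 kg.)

Convert to SI: a = 0.4298 AU = 6.42981e+10 m; M = 0.6496 M_sun = 1.29205e+30 kg.
GM = G · M = 6.674e-11 · 1.29205e+30 = 8.62317e+19 m³/s².
Kepler's third law: T = 2π √(a³ / GM).
Substituting a = 6.42981e+10 m and GM = 8.62317e+19 m³/s²:
T = 2π √((6.42981e+10)³ / 8.62317e+19) s
T ≈ 1.103e+07 s = 0.3495 years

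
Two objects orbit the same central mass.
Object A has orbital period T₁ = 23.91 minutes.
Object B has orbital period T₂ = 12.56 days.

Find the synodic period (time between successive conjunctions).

Convert to SI: T₁ = 23.91 minutes = 1434.6 s; T₂ = 12.56 days = 1.08518e+06 s.
T_syn = |T₁ · T₂ / (T₁ − T₂)|.
T_syn = |1434.6 · 1.08518e+06 / (1434.6 − 1.08518e+06)| s ≈ 1436 s = 23.94 minutes.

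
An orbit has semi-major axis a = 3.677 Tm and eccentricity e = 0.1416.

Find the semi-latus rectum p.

Convert to SI: a = 3.677 Tm = 3.677e+12 m.
p = a (1 − e²).
p = 3.677e+12 · (1 − (0.1416)²) = 3.677e+12 · 0.979949 ≈ 3.603e+12 m = 3.603 Tm.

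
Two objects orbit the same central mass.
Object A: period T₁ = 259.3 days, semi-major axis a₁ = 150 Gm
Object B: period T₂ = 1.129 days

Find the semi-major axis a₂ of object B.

Convert to SI: T₁ = 259.3 days = 2.24035e+07 s; a₁ = 150 Gm = 1.5e+11 m; T₂ = 1.129 days = 97545.6 s.
Kepler's third law: (T₁/T₂)² = (a₁/a₂)³ ⇒ a₂ = a₁ · (T₂/T₁)^(2/3).
T₂/T₁ = 97545.6 / 2.24035e+07 = 0.00435403.
a₂ = 1.5e+11 · (0.00435403)^(2/3) m ≈ 4e+09 m = 4 Gm.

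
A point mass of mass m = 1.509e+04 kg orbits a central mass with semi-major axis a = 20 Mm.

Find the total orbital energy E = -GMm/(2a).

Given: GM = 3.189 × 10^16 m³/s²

Convert to SI: a = 20 Mm = 2e+07 m.
E = −GMm / (2a).
E = −3.189e+16 · 1.509e+04 / (2 · 2e+07) J ≈ -1.203e+13 J = -12.03 TJ.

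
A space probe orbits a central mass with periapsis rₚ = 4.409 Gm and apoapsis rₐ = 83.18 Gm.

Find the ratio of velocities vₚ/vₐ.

Convert to SI: rₚ = 4.409 Gm = 4.409e+09 m; rₐ = 83.18 Gm = 8.318e+10 m.
Conservation of angular momentum gives rₚvₚ = rₐvₐ, so vₚ/vₐ = rₐ/rₚ.
vₚ/vₐ = 8.318e+10 / 4.409e+09 ≈ 18.87.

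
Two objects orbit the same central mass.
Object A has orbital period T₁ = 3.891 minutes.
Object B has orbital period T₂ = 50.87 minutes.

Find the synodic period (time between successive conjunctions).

Convert to SI: T₁ = 3.891 minutes = 233.46 s; T₂ = 50.87 minutes = 3052.2 s.
T_syn = |T₁ · T₂ / (T₁ − T₂)|.
T_syn = |233.46 · 3052.2 / (233.46 − 3052.2)| s ≈ 252.8 s = 4.213 minutes.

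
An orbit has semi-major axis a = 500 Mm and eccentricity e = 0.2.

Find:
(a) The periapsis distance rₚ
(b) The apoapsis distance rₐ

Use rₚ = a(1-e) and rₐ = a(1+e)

Convert to SI: a = 500 Mm = 5e+08 m.
(a) rₚ = a(1 − e) = 5e+08 · (1 − 0.2) = 5e+08 · 0.8 ≈ 4e+08 m = 400 Mm.
(b) rₐ = a(1 + e) = 5e+08 · (1 + 0.2) = 5e+08 · 1.2 ≈ 6e+08 m = 600 Mm.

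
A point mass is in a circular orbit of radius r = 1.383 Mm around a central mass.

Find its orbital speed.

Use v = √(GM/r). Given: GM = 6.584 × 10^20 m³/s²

Convert to SI: r = 1.383 Mm = 1.383e+06 m.
For a circular orbit, gravity supplies the centripetal force, so v = √(GM / r).
v = √(6.584e+20 / 1.383e+06) m/s ≈ 2.182e+07 m/s = 2.182e+04 km/s.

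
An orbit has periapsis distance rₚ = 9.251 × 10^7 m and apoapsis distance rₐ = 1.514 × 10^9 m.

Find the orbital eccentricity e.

e = (rₐ − rₚ) / (rₐ + rₚ).
e = (1.514e+09 − 9.251e+07) / (1.514e+09 + 9.251e+07) = 1.42149e+09 / 1.60651e+09 ≈ 0.8848.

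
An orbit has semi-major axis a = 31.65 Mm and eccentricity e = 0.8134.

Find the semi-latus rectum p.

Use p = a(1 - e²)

Convert to SI: a = 31.65 Mm = 3.165e+07 m.
p = a (1 − e²).
p = 3.165e+07 · (1 − (0.8134)²) = 3.165e+07 · 0.33838 ≈ 1.071e+07 m = 10.71 Mm.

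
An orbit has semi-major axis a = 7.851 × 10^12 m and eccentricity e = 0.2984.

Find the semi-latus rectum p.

p = a (1 − e²).
p = 7.851e+12 · (1 − (0.2984)²) = 7.851e+12 · 0.910957 ≈ 7.152e+12 m = 7.152 × 10^12 m.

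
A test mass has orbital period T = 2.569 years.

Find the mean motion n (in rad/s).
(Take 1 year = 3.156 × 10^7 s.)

Convert to SI: T = 2.569 years = 8.10776e+07 s.
n = 2π / T.
n = 2π / 8.10776e+07 s ≈ 7.75e-08 rad/s.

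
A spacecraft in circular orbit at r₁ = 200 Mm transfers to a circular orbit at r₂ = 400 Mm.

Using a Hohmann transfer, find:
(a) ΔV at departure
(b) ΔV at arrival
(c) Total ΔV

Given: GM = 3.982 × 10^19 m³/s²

Convert to SI: r₁ = 200 Mm = 2e+08 m; r₂ = 400 Mm = 4e+08 m.
Transfer semi-major axis: a_t = (r₁ + r₂)/2 = (2e+08 + 4e+08)/2 = 3e+08 m.
Circular speeds: v₁ = √(GM/r₁) = 446206 m/s, v₂ = √(GM/r₂) = 315515 m/s.
Transfer speeds (vis-viva v² = GM(2/r − 1/a_t)): v₁ᵗ = 515235 m/s, v₂ᵗ = 257617 m/s.
(a) ΔV₁ = |v₁ᵗ − v₁| ≈ 6.903e+04 m/s = 69.03 km/s.
(b) ΔV₂ = |v₂ − v₂ᵗ| ≈ 5.79e+04 m/s = 57.9 km/s.
(c) ΔV_total = ΔV₁ + ΔV₂ ≈ 1.269e+05 m/s = 126.9 km/s.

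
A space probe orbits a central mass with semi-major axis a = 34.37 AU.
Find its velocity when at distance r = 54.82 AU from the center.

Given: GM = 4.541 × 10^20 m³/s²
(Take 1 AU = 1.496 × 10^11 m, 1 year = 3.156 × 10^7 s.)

Convert to SI: a = 34.37 AU = 5.14175e+12 m; r = 54.82 AU = 8.20107e+12 m.
Vis-viva: v = √(GM · (2/r − 1/a)).
2/r − 1/a = 2/8.20107e+12 − 1/5.14175e+12 = 4.93843e-14 m⁻¹.
v = √(4.541e+20 · 4.93843e-14) m/s ≈ 4736 m/s = 0.999 AU/year.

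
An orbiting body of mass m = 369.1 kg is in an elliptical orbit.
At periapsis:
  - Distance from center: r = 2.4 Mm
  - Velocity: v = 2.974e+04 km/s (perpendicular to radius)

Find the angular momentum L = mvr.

Convert to SI: r = 2.4 Mm = 2.4e+06 m; v = 2.974e+04 km/s = 2.974e+07 m/s.
Since v is perpendicular to r, L = m · v · r.
L = 369.1 · 2.974e+07 · 2.4e+06 kg·m²/s ≈ 2.634e+16 kg·m²/s.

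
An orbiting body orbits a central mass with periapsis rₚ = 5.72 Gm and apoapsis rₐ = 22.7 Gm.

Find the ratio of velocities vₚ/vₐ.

Convert to SI: rₚ = 5.72 Gm = 5.72e+09 m; rₐ = 22.7 Gm = 2.27e+10 m.
Conservation of angular momentum gives rₚvₚ = rₐvₐ, so vₚ/vₐ = rₐ/rₚ.
vₚ/vₐ = 2.27e+10 / 5.72e+09 ≈ 3.969.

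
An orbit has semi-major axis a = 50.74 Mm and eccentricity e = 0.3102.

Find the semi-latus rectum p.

Convert to SI: a = 50.74 Mm = 5.074e+07 m.
p = a (1 − e²).
p = 5.074e+07 · (1 − (0.3102)²) = 5.074e+07 · 0.903776 ≈ 4.586e+07 m = 45.86 Mm.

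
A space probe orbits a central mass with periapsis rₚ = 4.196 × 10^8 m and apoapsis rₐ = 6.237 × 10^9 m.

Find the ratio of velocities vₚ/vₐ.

Conservation of angular momentum gives rₚvₚ = rₐvₐ, so vₚ/vₐ = rₐ/rₚ.
vₚ/vₐ = 6.237e+09 / 4.196e+08 ≈ 14.86.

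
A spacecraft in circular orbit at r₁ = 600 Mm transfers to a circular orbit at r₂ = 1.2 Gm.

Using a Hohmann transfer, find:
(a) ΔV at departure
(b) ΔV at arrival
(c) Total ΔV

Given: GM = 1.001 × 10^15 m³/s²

Convert to SI: r₁ = 600 Mm = 6e+08 m; r₂ = 1.2 Gm = 1.2e+09 m.
Transfer semi-major axis: a_t = (r₁ + r₂)/2 = (6e+08 + 1.2e+09)/2 = 9e+08 m.
Circular speeds: v₁ = √(GM/r₁) = 1291.64 m/s, v₂ = √(GM/r₂) = 913.327 m/s.
Transfer speeds (vis-viva v² = GM(2/r − 1/a_t)): v₁ᵗ = 1491.46 m/s, v₂ᵗ = 745.729 m/s.
(a) ΔV₁ = |v₁ᵗ − v₁| ≈ 199.8 m/s = 199.8 m/s.
(b) ΔV₂ = |v₂ − v₂ᵗ| ≈ 167.6 m/s = 167.6 m/s.
(c) ΔV_total = ΔV₁ + ΔV₂ ≈ 367.4 m/s = 367.4 m/s.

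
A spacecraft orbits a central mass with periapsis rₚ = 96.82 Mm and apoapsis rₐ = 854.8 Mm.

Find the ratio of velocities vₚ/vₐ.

Convert to SI: rₚ = 96.82 Mm = 9.682e+07 m; rₐ = 854.8 Mm = 8.548e+08 m.
Conservation of angular momentum gives rₚvₚ = rₐvₐ, so vₚ/vₐ = rₐ/rₚ.
vₚ/vₐ = 8.548e+08 / 9.682e+07 ≈ 8.829.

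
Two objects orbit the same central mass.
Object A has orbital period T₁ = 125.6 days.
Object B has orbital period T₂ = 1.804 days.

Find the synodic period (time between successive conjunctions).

Convert to SI: T₁ = 125.6 days = 1.08518e+07 s; T₂ = 1.804 days = 155866 s.
T_syn = |T₁ · T₂ / (T₁ − T₂)|.
T_syn = |1.08518e+07 · 155866 / (1.08518e+07 − 155866)| s ≈ 1.581e+05 s = 1.83 days.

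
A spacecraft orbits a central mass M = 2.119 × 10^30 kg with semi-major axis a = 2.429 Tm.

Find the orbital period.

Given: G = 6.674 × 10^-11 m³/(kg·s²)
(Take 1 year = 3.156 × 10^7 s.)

Convert to SI: a = 2.429 Tm = 2.429e+12 m.
GM = G · M = 6.674e-11 · 2.119e+30 = 1.41422e+20 m³/s².
Kepler's third law: T = 2π √(a³ / GM).
Substituting a = 2.429e+12 m and GM = 1.41422e+20 m³/s²:
T = 2π √((2.429e+12)³ / 1.41422e+20) s
T ≈ 2e+09 s = 63.38 years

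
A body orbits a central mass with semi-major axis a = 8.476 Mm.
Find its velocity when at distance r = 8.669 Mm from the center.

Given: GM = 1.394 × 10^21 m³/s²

Convert to SI: a = 8.476 Mm = 8.476e+06 m; r = 8.669 Mm = 8.669e+06 m.
Vis-viva: v = √(GM · (2/r − 1/a)).
2/r − 1/a = 2/8.669e+06 − 1/8.476e+06 = 1.12727e-07 m⁻¹.
v = √(1.394e+21 · 1.12727e-07) m/s ≈ 1.254e+07 m/s = 1.254e+04 km/s.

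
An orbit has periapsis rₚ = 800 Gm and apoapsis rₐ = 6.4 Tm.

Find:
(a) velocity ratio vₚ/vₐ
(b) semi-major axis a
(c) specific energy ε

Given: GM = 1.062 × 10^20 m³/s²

Convert to SI: rₚ = 800 Gm = 8e+11 m; rₐ = 6.4 Tm = 6.4e+12 m.
(a) Conservation of angular momentum (rₚvₚ = rₐvₐ) gives vₚ/vₐ = rₐ/rₚ = 6.4e+12/8e+11 ≈ 8
(b) a = (rₚ + rₐ)/2 = (8e+11 + 6.4e+12)/2 ≈ 3.6e+12 m
(c) With a = (rₚ + rₐ)/2 = 3.6e+12 m, ε = −GM/(2a) = −1.062e+20/(2 · 3.6e+12) J/kg ≈ -1.475e+07 J/kg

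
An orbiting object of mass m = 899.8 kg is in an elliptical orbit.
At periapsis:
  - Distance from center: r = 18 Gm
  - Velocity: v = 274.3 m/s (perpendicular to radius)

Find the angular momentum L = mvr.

Convert to SI: r = 18 Gm = 1.8e+10 m.
Since v is perpendicular to r, L = m · v · r.
L = 899.8 · 274.3 · 1.8e+10 kg·m²/s ≈ 4.443e+15 kg·m²/s.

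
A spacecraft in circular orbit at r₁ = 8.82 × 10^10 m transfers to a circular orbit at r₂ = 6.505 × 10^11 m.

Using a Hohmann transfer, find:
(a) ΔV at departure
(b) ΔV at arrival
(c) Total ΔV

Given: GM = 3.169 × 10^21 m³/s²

Transfer semi-major axis: a_t = (r₁ + r₂)/2 = (8.82e+10 + 6.505e+11)/2 = 3.6935e+11 m.
Circular speeds: v₁ = √(GM/r₁) = 189551 m/s, v₂ = √(GM/r₂) = 69797.1 m/s.
Transfer speeds (vis-viva v² = GM(2/r − 1/a_t)): v₁ᵗ = 251554 m/s, v₂ᵗ = 34107.7 m/s.
(a) ΔV₁ = |v₁ᵗ − v₁| ≈ 6.2e+04 m/s = 62 km/s.
(b) ΔV₂ = |v₂ − v₂ᵗ| ≈ 3.569e+04 m/s = 35.69 km/s.
(c) ΔV_total = ΔV₁ + ΔV₂ ≈ 9.769e+04 m/s = 97.69 km/s.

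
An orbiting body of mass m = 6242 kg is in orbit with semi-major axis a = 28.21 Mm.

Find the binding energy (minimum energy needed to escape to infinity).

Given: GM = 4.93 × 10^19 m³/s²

Convert to SI: a = 28.21 Mm = 2.821e+07 m.
Total orbital energy is E = −GMm/(2a); binding energy is E_bind = −E = GMm/(2a).
E_bind = 4.93e+19 · 6242 / (2 · 2.821e+07) J ≈ 5.454e+15 J = 5.454 PJ.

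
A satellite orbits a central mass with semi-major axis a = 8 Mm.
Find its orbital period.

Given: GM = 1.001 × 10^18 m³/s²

Convert to SI: a = 8 Mm = 8e+06 m.
Kepler's third law: T = 2π √(a³ / GM).
Substituting a = 8e+06 m and GM = 1.001e+18 m³/s²:
T = 2π √((8e+06)³ / 1.001e+18) s
T ≈ 142.1 s = 2.368 minutes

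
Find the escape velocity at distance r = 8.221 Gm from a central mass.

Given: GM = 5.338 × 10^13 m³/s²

Convert to SI: r = 8.221 Gm = 8.221e+09 m.
Escape velocity comes from setting total energy to zero: ½v² − GM/r = 0 ⇒ v_esc = √(2GM / r).
v_esc = √(2 · 5.338e+13 / 8.221e+09) m/s ≈ 114 m/s = 114 m/s.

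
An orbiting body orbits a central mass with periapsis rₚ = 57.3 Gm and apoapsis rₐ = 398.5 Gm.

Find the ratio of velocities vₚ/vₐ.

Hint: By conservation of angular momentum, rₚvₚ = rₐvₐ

Convert to SI: rₚ = 57.3 Gm = 5.73e+10 m; rₐ = 398.5 Gm = 3.985e+11 m.
Conservation of angular momentum gives rₚvₚ = rₐvₐ, so vₚ/vₐ = rₐ/rₚ.
vₚ/vₐ = 3.985e+11 / 5.73e+10 ≈ 6.955.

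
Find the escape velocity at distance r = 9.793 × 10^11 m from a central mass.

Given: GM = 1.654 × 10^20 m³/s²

Escape velocity comes from setting total energy to zero: ½v² − GM/r = 0 ⇒ v_esc = √(2GM / r).
v_esc = √(2 · 1.654e+20 / 9.793e+11) m/s ≈ 1.838e+04 m/s = 18.38 km/s.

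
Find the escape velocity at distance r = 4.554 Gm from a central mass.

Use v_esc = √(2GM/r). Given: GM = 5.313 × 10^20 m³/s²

Convert to SI: r = 4.554 Gm = 4.554e+09 m.
Escape velocity comes from setting total energy to zero: ½v² − GM/r = 0 ⇒ v_esc = √(2GM / r).
v_esc = √(2 · 5.313e+20 / 4.554e+09) m/s ≈ 4.83e+05 m/s = 483 km/s.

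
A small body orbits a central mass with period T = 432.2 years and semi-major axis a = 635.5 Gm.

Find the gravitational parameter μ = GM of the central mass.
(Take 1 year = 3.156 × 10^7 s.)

Convert to SI: T = 432.2 years = 1.36402e+10 s; a = 635.5 Gm = 6.355e+11 m.
GM = 4π² · a³ / T².
GM = 4π² · (6.355e+11)³ / (1.36402e+10)² m³/s² ≈ 5.446e+16 m³/s² = 5.446 × 10^16 m³/s².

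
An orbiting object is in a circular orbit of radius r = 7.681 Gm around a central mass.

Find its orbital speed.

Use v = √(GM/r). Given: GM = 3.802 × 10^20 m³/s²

Convert to SI: r = 7.681 Gm = 7.681e+09 m.
For a circular orbit, gravity supplies the centripetal force, so v = √(GM / r).
v = √(3.802e+20 / 7.681e+09) m/s ≈ 2.225e+05 m/s = 222.5 km/s.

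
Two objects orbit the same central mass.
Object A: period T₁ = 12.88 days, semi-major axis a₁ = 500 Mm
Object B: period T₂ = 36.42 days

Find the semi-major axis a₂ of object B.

Convert to SI: T₁ = 12.88 days = 1.11283e+06 s; a₁ = 500 Mm = 5e+08 m; T₂ = 36.42 days = 3.14669e+06 s.
Kepler's third law: (T₁/T₂)² = (a₁/a₂)³ ⇒ a₂ = a₁ · (T₂/T₁)^(2/3).
T₂/T₁ = 3.14669e+06 / 1.11283e+06 = 2.82764.
a₂ = 5e+08 · (2.82764)^(2/3) m ≈ 9.998e+08 m = 999.8 Mm.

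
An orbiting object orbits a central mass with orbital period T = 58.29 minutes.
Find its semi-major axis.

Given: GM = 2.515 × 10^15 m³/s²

Convert to SI: T = 58.29 minutes = 3497.4 s.
Invert Kepler's third law: a = (GM · T² / (4π²))^(1/3).
Substituting T = 3497.4 s and GM = 2.515e+15 m³/s²:
a = (2.515e+15 · (3497.4)² / (4π²))^(1/3) m
a ≈ 9.202e+06 m = 9.202 × 10^6 m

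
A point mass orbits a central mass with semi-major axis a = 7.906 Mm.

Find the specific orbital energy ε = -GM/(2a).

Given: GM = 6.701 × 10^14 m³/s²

Convert to SI: a = 7.906 Mm = 7.906e+06 m.
ε = −GM / (2a).
ε = −6.701e+14 / (2 · 7.906e+06) J/kg ≈ -4.238e+07 J/kg = -42.38 MJ/kg.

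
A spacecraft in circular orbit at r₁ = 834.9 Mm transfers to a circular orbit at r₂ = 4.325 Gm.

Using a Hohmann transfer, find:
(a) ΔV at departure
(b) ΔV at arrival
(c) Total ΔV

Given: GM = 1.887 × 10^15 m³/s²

Convert to SI: r₁ = 834.9 Mm = 8.349e+08 m; r₂ = 4.325 Gm = 4.325e+09 m.
Transfer semi-major axis: a_t = (r₁ + r₂)/2 = (8.349e+08 + 4.325e+09)/2 = 2.57995e+09 m.
Circular speeds: v₁ = √(GM/r₁) = 1503.38 m/s, v₂ = √(GM/r₂) = 660.531 m/s.
Transfer speeds (vis-viva v² = GM(2/r − 1/a_t)): v₁ᵗ = 1946.51 m/s, v₂ᵗ = 375.755 m/s.
(a) ΔV₁ = |v₁ᵗ − v₁| ≈ 443.1 m/s = 443.1 m/s.
(b) ΔV₂ = |v₂ − v₂ᵗ| ≈ 284.8 m/s = 284.8 m/s.
(c) ΔV_total = ΔV₁ + ΔV₂ ≈ 727.9 m/s = 727.9 m/s.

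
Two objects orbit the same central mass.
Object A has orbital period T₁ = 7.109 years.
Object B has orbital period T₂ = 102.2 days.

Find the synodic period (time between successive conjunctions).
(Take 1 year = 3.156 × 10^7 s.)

Convert to SI: T₁ = 7.109 years = 2.2436e+08 s; T₂ = 102.2 days = 8.83008e+06 s.
T_syn = |T₁ · T₂ / (T₁ − T₂)|.
T_syn = |2.2436e+08 · 8.83008e+06 / (2.2436e+08 − 8.83008e+06)| s ≈ 9.192e+06 s = 106.4 days.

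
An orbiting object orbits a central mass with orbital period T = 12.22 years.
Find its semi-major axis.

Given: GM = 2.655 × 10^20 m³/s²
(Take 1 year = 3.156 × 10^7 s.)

Convert to SI: T = 12.22 years = 3.85663e+08 s.
Invert Kepler's third law: a = (GM · T² / (4π²))^(1/3).
Substituting T = 3.85663e+08 s and GM = 2.655e+20 m³/s²:
a = (2.655e+20 · (3.85663e+08)² / (4π²))^(1/3) m
a ≈ 1e+12 m = 1 Tm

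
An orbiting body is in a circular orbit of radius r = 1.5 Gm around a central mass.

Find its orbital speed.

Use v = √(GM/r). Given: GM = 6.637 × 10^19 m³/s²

Convert to SI: r = 1.5 Gm = 1.5e+09 m.
For a circular orbit, gravity supplies the centripetal force, so v = √(GM / r).
v = √(6.637e+19 / 1.5e+09) m/s ≈ 2.103e+05 m/s = 210.3 km/s.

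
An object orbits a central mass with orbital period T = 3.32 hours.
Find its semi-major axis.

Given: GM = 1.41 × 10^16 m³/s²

Convert to SI: T = 3.32 hours = 11952 s.
Invert Kepler's third law: a = (GM · T² / (4π²))^(1/3).
Substituting T = 11952 s and GM = 1.41e+16 m³/s²:
a = (1.41e+16 · (11952)² / (4π²))^(1/3) m
a ≈ 3.709e+07 m = 3.709 × 10^7 m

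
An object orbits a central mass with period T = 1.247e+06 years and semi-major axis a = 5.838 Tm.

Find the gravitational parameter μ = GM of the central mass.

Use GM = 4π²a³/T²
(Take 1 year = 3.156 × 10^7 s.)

Convert to SI: T = 1.247e+06 years = 3.93553e+13 s; a = 5.838 Tm = 5.838e+12 m.
GM = 4π² · a³ / T².
GM = 4π² · (5.838e+12)³ / (3.93553e+13)² m³/s² ≈ 5.072e+12 m³/s² = 5.072 × 10^12 m³/s².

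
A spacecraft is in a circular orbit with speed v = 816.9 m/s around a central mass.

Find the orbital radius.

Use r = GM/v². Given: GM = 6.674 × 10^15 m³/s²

For a circular orbit, v² = GM / r, so r = GM / v².
r = 6.674e+15 / (816.9)² m ≈ 1e+10 m = 10 Gm.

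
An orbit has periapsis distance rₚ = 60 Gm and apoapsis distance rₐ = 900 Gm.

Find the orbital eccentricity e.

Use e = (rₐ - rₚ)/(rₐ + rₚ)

Convert to SI: rₚ = 60 Gm = 6e+10 m; rₐ = 900 Gm = 9e+11 m.
e = (rₐ − rₚ) / (rₐ + rₚ).
e = (9e+11 − 6e+10) / (9e+11 + 6e+10) = 8.4e+11 / 9.6e+11 ≈ 0.875.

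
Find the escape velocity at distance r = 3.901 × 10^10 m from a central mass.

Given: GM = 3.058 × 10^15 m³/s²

Escape velocity comes from setting total energy to zero: ½v² − GM/r = 0 ⇒ v_esc = √(2GM / r).
v_esc = √(2 · 3.058e+15 / 3.901e+10) m/s ≈ 396 m/s = 396 m/s.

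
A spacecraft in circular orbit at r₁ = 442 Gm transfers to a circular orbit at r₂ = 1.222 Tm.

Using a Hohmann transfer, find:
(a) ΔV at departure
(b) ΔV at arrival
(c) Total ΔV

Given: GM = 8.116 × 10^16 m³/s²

Convert to SI: r₁ = 442 Gm = 4.42e+11 m; r₂ = 1.222 Tm = 1.222e+12 m.
Transfer semi-major axis: a_t = (r₁ + r₂)/2 = (4.42e+11 + 1.222e+12)/2 = 8.32e+11 m.
Circular speeds: v₁ = √(GM/r₁) = 428.509 m/s, v₂ = √(GM/r₂) = 257.712 m/s.
Transfer speeds (vis-viva v² = GM(2/r − 1/a_t)): v₁ᵗ = 519.319 m/s, v₂ᵗ = 187.839 m/s.
(a) ΔV₁ = |v₁ᵗ − v₁| ≈ 90.81 m/s = 90.81 m/s.
(b) ΔV₂ = |v₂ − v₂ᵗ| ≈ 69.87 m/s = 69.87 m/s.
(c) ΔV_total = ΔV₁ + ΔV₂ ≈ 160.7 m/s = 160.7 m/s.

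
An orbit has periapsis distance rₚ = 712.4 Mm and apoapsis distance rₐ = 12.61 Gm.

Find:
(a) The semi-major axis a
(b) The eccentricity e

Convert to SI: rₚ = 712.4 Mm = 7.124e+08 m; rₐ = 12.61 Gm = 1.261e+10 m.
(a) a = (rₚ + rₐ) / 2 = (7.124e+08 + 1.261e+10) / 2 ≈ 6.661e+09 m = 6.661 Gm.
(b) e = (rₐ − rₚ) / (rₐ + rₚ) = (1.261e+10 − 7.124e+08) / (1.261e+10 + 7.124e+08) ≈ 0.8931.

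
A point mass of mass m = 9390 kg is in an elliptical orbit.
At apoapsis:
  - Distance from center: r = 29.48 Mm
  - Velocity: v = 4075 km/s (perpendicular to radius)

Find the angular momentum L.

Convert to SI: r = 29.48 Mm = 2.948e+07 m; v = 4075 km/s = 4.075e+06 m/s.
Since v is perpendicular to r, L = m · v · r.
L = 9390 · 4.075e+06 · 2.948e+07 kg·m²/s ≈ 1.128e+18 kg·m²/s.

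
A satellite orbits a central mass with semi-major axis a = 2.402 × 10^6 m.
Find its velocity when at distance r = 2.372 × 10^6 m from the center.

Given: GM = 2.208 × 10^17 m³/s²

Vis-viva: v = √(GM · (2/r − 1/a)).
2/r − 1/a = 2/2.372e+06 − 1/2.402e+06 = 4.26851e-07 m⁻¹.
v = √(2.208e+17 · 4.26851e-07) m/s ≈ 3.07e+05 m/s = 307 km/s.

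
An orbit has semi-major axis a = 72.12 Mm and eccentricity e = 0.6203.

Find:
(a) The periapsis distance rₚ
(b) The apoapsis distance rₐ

Convert to SI: a = 72.12 Mm = 7.212e+07 m.
(a) rₚ = a(1 − e) = 7.212e+07 · (1 − 0.6203) = 7.212e+07 · 0.3797 ≈ 2.738e+07 m = 27.38 Mm.
(b) rₐ = a(1 + e) = 7.212e+07 · (1 + 0.6203) = 7.212e+07 · 1.6203 ≈ 1.169e+08 m = 116.9 Mm.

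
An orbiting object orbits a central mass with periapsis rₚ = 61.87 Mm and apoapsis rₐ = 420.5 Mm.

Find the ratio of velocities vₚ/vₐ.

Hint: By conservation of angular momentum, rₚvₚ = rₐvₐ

Convert to SI: rₚ = 61.87 Mm = 6.187e+07 m; rₐ = 420.5 Mm = 4.205e+08 m.
Conservation of angular momentum gives rₚvₚ = rₐvₐ, so vₚ/vₐ = rₐ/rₚ.
vₚ/vₐ = 4.205e+08 / 6.187e+07 ≈ 6.797.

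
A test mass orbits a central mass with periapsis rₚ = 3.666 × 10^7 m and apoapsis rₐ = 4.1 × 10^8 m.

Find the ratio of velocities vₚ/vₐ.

Conservation of angular momentum gives rₚvₚ = rₐvₐ, so vₚ/vₐ = rₐ/rₚ.
vₚ/vₐ = 4.1e+08 / 3.666e+07 ≈ 11.18.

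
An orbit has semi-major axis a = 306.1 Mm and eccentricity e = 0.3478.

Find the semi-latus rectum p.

Convert to SI: a = 306.1 Mm = 3.061e+08 m.
p = a (1 − e²).
p = 3.061e+08 · (1 − (0.3478)²) = 3.061e+08 · 0.879035 ≈ 2.691e+08 m = 269.1 Mm.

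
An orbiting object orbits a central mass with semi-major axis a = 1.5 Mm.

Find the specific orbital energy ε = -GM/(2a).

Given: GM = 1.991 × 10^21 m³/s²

Convert to SI: a = 1.5 Mm = 1.5e+06 m.
ε = −GM / (2a).
ε = −1.991e+21 / (2 · 1.5e+06) J/kg ≈ -6.637e+14 J/kg = -6.637e+05 GJ/kg.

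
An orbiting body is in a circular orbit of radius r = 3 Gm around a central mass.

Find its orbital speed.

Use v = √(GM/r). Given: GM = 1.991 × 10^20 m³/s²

Convert to SI: r = 3 Gm = 3e+09 m.
For a circular orbit, gravity supplies the centripetal force, so v = √(GM / r).
v = √(1.991e+20 / 3e+09) m/s ≈ 2.576e+05 m/s = 257.6 km/s.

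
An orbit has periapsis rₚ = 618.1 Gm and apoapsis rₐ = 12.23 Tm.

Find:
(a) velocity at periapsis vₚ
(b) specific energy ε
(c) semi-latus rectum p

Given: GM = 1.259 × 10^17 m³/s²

Convert to SI: rₚ = 618.1 Gm = 6.181e+11 m; rₐ = 12.23 Tm = 1.223e+13 m.
(a) With a = (rₚ + rₐ)/2 = 6.42405e+12 m, vₚ = √(GM (2/rₚ − 1/a)) = √(1.259e+17 · (2/6.181e+11 − 1/6.42405e+12)) m/s ≈ 622.7 m/s
(b) With a = (rₚ + rₐ)/2 = 6.42405e+12 m, ε = −GM/(2a) = −1.259e+17/(2 · 6.42405e+12) J/kg ≈ -9799 J/kg
(c) From a = (rₚ + rₐ)/2 = 6.42405e+12 m and e = (rₐ − rₚ)/(rₐ + rₚ) = 0.903783, p = a(1 − e²) = 6.42405e+12 · (1 − (0.903783)²) ≈ 1.177e+12 m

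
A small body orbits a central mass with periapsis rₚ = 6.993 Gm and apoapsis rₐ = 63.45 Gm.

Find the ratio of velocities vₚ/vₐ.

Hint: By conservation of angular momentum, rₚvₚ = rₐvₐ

Convert to SI: rₚ = 6.993 Gm = 6.993e+09 m; rₐ = 63.45 Gm = 6.345e+10 m.
Conservation of angular momentum gives rₚvₚ = rₐvₐ, so vₚ/vₐ = rₐ/rₚ.
vₚ/vₐ = 6.345e+10 / 6.993e+09 ≈ 9.073.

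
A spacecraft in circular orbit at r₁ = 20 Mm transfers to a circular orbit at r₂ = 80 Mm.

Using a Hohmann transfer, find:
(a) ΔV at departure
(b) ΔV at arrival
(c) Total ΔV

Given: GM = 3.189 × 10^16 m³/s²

Convert to SI: r₁ = 20 Mm = 2e+07 m; r₂ = 80 Mm = 8e+07 m.
Transfer semi-major axis: a_t = (r₁ + r₂)/2 = (2e+07 + 8e+07)/2 = 5e+07 m.
Circular speeds: v₁ = √(GM/r₁) = 39931.2 m/s, v₂ = √(GM/r₂) = 19965.6 m/s.
Transfer speeds (vis-viva v² = GM(2/r − 1/a_t)): v₁ᵗ = 50509.4 m/s, v₂ᵗ = 12627.4 m/s.
(a) ΔV₁ = |v₁ᵗ − v₁| ≈ 1.058e+04 m/s = 10.58 km/s.
(b) ΔV₂ = |v₂ − v₂ᵗ| ≈ 7338 m/s = 7.338 km/s.
(c) ΔV_total = ΔV₁ + ΔV₂ ≈ 1.792e+04 m/s = 17.92 km/s.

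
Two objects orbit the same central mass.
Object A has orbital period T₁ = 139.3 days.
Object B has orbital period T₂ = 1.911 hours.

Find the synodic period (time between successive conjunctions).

Convert to SI: T₁ = 139.3 days = 1.20355e+07 s; T₂ = 1.911 hours = 6879.6 s.
T_syn = |T₁ · T₂ / (T₁ − T₂)|.
T_syn = |1.20355e+07 · 6879.6 / (1.20355e+07 − 6879.6)| s ≈ 6884 s = 1.912 hours.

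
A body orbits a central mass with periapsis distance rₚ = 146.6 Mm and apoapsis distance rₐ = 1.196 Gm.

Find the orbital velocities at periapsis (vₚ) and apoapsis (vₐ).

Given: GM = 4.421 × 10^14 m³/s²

Convert to SI: rₚ = 146.6 Mm = 1.466e+08 m; rₐ = 1.196 Gm = 1.196e+09 m.
Use the vis-viva equation v² = GM(2/r − 1/a) with a = (rₚ + rₐ)/2 = (1.466e+08 + 1.196e+09)/2 = 6.713e+08 m.
vₚ = √(GM · (2/rₚ − 1/a)) = √(4.421e+14 · (2/1.466e+08 − 1/6.713e+08)) m/s ≈ 2318 m/s = 2.318 km/s.
vₐ = √(GM · (2/rₐ − 1/a)) = √(4.421e+14 · (2/1.196e+09 − 1/6.713e+08)) m/s ≈ 284.1 m/s = 284.1 m/s.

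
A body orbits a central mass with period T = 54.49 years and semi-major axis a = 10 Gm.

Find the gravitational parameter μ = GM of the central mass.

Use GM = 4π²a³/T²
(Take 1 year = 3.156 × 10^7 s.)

Convert to SI: T = 54.49 years = 1.7197e+09 s; a = 10 Gm = 1e+10 m.
GM = 4π² · a³ / T².
GM = 4π² · (1e+10)³ / (1.7197e+09)² m³/s² ≈ 1.335e+13 m³/s² = 1.335 × 10^13 m³/s².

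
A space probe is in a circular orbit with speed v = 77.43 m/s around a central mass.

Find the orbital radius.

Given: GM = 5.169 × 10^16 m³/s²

For a circular orbit, v² = GM / r, so r = GM / v².
r = 5.169e+16 / (77.43)² m ≈ 8.622e+12 m = 8.622 Tm.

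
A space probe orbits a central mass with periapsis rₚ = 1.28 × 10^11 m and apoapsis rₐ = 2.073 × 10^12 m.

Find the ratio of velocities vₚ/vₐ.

Conservation of angular momentum gives rₚvₚ = rₐvₐ, so vₚ/vₐ = rₐ/rₚ.
vₚ/vₐ = 2.073e+12 / 1.28e+11 ≈ 16.2.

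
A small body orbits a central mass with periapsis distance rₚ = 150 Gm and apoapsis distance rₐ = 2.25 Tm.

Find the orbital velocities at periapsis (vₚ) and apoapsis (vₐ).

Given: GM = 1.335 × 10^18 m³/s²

Convert to SI: rₚ = 150 Gm = 1.5e+11 m; rₐ = 2.25 Tm = 2.25e+12 m.
Use the vis-viva equation v² = GM(2/r − 1/a) with a = (rₚ + rₐ)/2 = (1.5e+11 + 2.25e+12)/2 = 1.2e+12 m.
vₚ = √(GM · (2/rₚ − 1/a)) = √(1.335e+18 · (2/1.5e+11 − 1/1.2e+12)) m/s ≈ 4085 m/s = 4.085 km/s.
vₐ = √(GM · (2/rₐ − 1/a)) = √(1.335e+18 · (2/2.25e+12 − 1/1.2e+12)) m/s ≈ 272.3 m/s = 272.3 m/s.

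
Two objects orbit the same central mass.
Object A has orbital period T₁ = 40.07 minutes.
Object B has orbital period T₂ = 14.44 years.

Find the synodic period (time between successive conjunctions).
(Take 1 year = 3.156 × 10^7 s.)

Convert to SI: T₁ = 40.07 minutes = 2404.2 s; T₂ = 14.44 years = 4.55726e+08 s.
T_syn = |T₁ · T₂ / (T₁ − T₂)|.
T_syn = |2404.2 · 4.55726e+08 / (2404.2 − 4.55726e+08)| s ≈ 2404 s = 40.07 minutes.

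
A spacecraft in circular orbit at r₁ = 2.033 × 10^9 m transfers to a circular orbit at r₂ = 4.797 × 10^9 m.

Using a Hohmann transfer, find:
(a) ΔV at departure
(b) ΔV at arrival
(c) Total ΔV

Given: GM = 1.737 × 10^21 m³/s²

Transfer semi-major axis: a_t = (r₁ + r₂)/2 = (2.033e+09 + 4.797e+09)/2 = 3.415e+09 m.
Circular speeds: v₁ = √(GM/r₁) = 924339 m/s, v₂ = √(GM/r₂) = 601749 m/s.
Transfer speeds (vis-viva v² = GM(2/r − 1/a_t)): v₁ᵗ = 1.09552e+06 m/s, v₂ᵗ = 464289 m/s.
(a) ΔV₁ = |v₁ᵗ − v₁| ≈ 1.712e+05 m/s = 171.2 km/s.
(b) ΔV₂ = |v₂ − v₂ᵗ| ≈ 1.375e+05 m/s = 137.5 km/s.
(c) ΔV_total = ΔV₁ + ΔV₂ ≈ 3.086e+05 m/s = 308.6 km/s.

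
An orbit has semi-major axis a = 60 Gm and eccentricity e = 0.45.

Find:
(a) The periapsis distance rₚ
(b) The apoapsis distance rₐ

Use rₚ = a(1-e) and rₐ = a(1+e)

Convert to SI: a = 60 Gm = 6e+10 m.
(a) rₚ = a(1 − e) = 6e+10 · (1 − 0.45) = 6e+10 · 0.55 ≈ 3.3e+10 m = 33 Gm.
(b) rₐ = a(1 + e) = 6e+10 · (1 + 0.45) = 6e+10 · 1.45 ≈ 8.7e+10 m = 87 Gm.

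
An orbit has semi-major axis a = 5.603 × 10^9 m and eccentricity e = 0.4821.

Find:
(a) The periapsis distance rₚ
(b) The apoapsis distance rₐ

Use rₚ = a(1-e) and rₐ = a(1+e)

(a) rₚ = a(1 − e) = 5.603e+09 · (1 − 0.4821) = 5.603e+09 · 0.5179 ≈ 2.902e+09 m = 2.902 × 10^9 m.
(b) rₐ = a(1 + e) = 5.603e+09 · (1 + 0.4821) = 5.603e+09 · 1.4821 ≈ 8.304e+09 m = 8.304 × 10^9 m.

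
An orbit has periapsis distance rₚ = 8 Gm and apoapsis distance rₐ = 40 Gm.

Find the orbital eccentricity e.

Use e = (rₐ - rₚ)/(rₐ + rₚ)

Convert to SI: rₚ = 8 Gm = 8e+09 m; rₐ = 40 Gm = 4e+10 m.
e = (rₐ − rₚ) / (rₐ + rₚ).
e = (4e+10 − 8e+09) / (4e+10 + 8e+09) = 3.2e+10 / 4.8e+10 ≈ 0.6667.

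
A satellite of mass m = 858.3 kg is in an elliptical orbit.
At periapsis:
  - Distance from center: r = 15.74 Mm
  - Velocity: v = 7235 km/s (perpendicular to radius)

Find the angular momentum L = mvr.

Convert to SI: r = 15.74 Mm = 1.574e+07 m; v = 7235 km/s = 7.235e+06 m/s.
Since v is perpendicular to r, L = m · v · r.
L = 858.3 · 7.235e+06 · 1.574e+07 kg·m²/s ≈ 9.774e+16 kg·m²/s.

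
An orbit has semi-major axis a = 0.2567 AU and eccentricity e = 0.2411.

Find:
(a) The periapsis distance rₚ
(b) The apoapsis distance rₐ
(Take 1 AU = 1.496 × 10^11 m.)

Convert to SI: a = 0.2567 AU = 3.84023e+10 m.
(a) rₚ = a(1 − e) = 3.84023e+10 · (1 − 0.2411) = 3.84023e+10 · 0.7589 ≈ 2.914e+10 m = 0.1948 AU.
(b) rₐ = a(1 + e) = 3.84023e+10 · (1 + 0.2411) = 3.84023e+10 · 1.2411 ≈ 4.766e+10 m = 0.3186 AU.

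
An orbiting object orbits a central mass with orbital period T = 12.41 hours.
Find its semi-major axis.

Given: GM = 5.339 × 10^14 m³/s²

Convert to SI: T = 12.41 hours = 44676 s.
Invert Kepler's third law: a = (GM · T² / (4π²))^(1/3).
Substituting T = 44676 s and GM = 5.339e+14 m³/s²:
a = (5.339e+14 · (44676)² / (4π²))^(1/3) m
a ≈ 3e+07 m = 30 Mm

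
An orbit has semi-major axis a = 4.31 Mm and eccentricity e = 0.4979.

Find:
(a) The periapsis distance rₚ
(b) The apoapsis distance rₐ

Convert to SI: a = 4.31 Mm = 4.31e+06 m.
(a) rₚ = a(1 − e) = 4.31e+06 · (1 − 0.4979) = 4.31e+06 · 0.5021 ≈ 2.164e+06 m = 2.164 Mm.
(b) rₐ = a(1 + e) = 4.31e+06 · (1 + 0.4979) = 4.31e+06 · 1.4979 ≈ 6.456e+06 m = 6.456 Mm.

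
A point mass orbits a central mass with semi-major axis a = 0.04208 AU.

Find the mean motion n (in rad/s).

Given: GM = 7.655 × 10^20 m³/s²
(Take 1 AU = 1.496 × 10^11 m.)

Convert to SI: a = 0.04208 AU = 6.29517e+09 m.
n = √(GM / a³).
n = √(7.655e+20 / (6.29517e+09)³) rad/s ≈ 5.539e-05 rad/s.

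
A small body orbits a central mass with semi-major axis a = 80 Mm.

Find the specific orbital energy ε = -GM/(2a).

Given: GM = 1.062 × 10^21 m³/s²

Convert to SI: a = 80 Mm = 8e+07 m.
ε = −GM / (2a).
ε = −1.062e+21 / (2 · 8e+07) J/kg ≈ -6.638e+12 J/kg = -6638 GJ/kg.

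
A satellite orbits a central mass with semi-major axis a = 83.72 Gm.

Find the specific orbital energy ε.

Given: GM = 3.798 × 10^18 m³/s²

Convert to SI: a = 83.72 Gm = 8.372e+10 m.
ε = −GM / (2a).
ε = −3.798e+18 / (2 · 8.372e+10) J/kg ≈ -2.268e+07 J/kg = -22.68 MJ/kg.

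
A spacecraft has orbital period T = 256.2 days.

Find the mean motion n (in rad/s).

Convert to SI: T = 256.2 days = 2.21357e+07 s.
n = 2π / T.
n = 2π / 2.21357e+07 s ≈ 2.838e-07 rad/s.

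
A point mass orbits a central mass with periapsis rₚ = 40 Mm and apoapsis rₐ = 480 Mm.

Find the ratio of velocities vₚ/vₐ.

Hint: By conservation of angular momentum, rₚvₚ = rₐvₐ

Convert to SI: rₚ = 40 Mm = 4e+07 m; rₐ = 480 Mm = 4.8e+08 m.
Conservation of angular momentum gives rₚvₚ = rₐvₐ, so vₚ/vₐ = rₐ/rₚ.
vₚ/vₐ = 4.8e+08 / 4e+07 ≈ 12.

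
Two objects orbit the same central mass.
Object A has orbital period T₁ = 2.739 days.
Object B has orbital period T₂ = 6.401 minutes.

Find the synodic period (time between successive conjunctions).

Convert to SI: T₁ = 2.739 days = 236650 s; T₂ = 6.401 minutes = 384.06 s.
T_syn = |T₁ · T₂ / (T₁ − T₂)|.
T_syn = |236650 · 384.06 / (236650 − 384.06)| s ≈ 384.7 s = 6.411 minutes.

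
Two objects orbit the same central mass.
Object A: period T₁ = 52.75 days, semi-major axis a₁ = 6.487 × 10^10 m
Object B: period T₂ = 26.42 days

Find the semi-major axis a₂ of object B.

Convert to SI: T₁ = 52.75 days = 4.5576e+06 s; T₂ = 26.42 days = 2.28269e+06 s.
Kepler's third law: (T₁/T₂)² = (a₁/a₂)³ ⇒ a₂ = a₁ · (T₂/T₁)^(2/3).
T₂/T₁ = 2.28269e+06 / 4.5576e+06 = 0.500853.
a₂ = 6.487e+10 · (0.500853)^(2/3) m ≈ 4.091e+10 m = 4.091 × 10^10 m.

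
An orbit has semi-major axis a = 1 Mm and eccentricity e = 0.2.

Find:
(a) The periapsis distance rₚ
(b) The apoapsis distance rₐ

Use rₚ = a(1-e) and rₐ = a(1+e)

Convert to SI: a = 1 Mm = 1e+06 m.
(a) rₚ = a(1 − e) = 1e+06 · (1 − 0.2) = 1e+06 · 0.8 ≈ 8e+05 m = 800 km.
(b) rₐ = a(1 + e) = 1e+06 · (1 + 0.2) = 1e+06 · 1.2 ≈ 1.2e+06 m = 1.2 Mm.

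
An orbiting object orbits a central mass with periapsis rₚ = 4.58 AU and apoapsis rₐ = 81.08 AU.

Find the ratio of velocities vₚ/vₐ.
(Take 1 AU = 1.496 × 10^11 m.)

Convert to SI: rₚ = 4.58 AU = 6.85168e+11 m; rₐ = 81.08 AU = 1.21296e+13 m.
Conservation of angular momentum gives rₚvₚ = rₐvₐ, so vₚ/vₐ = rₐ/rₚ.
vₚ/vₐ = 1.21296e+13 / 6.85168e+11 ≈ 17.7.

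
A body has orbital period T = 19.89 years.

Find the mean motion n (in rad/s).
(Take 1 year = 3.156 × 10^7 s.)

Convert to SI: T = 19.89 years = 6.27728e+08 s.
n = 2π / T.
n = 2π / 6.27728e+08 s ≈ 1.001e-08 rad/s.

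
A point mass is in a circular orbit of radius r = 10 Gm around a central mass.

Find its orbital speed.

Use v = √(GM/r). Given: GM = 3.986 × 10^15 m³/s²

Convert to SI: r = 10 Gm = 1e+10 m.
For a circular orbit, gravity supplies the centripetal force, so v = √(GM / r).
v = √(3.986e+15 / 1e+10) m/s ≈ 631.3 m/s = 631.3 m/s.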